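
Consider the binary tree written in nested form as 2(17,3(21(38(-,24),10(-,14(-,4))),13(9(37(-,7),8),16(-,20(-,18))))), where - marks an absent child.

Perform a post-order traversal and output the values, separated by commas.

17, 24, 38, 4, 14, 10, 21, 7, 37, 8, 9, 18, 20, 16, 13, 3, 2

Post-order visits the left subtree, then the right subtree, then the node.
At 2: go left to 17.
  17 is a leaf — visit 17.
At 2: go right to 3.
  At 3: go left to 21.
    At 21: go left to 38.
      At 38: no left child.
      At 38: go right to 24.
        24 is a leaf — visit 24.
      Visit 38.
    At 21: go right to 10.
      At 10: no left child.
      At 10: go right to 14.
        At 14: no left child.
        At 14: go right to 4.
          4 is a leaf — visit 4.
        Visit 14.
      Visit 10.
    Visit 21.
  At 3: go right to 13.
    At 13: go left to 9.
      At 9: go left to 37.
        At 37: no left child.
        At 37: go right to 7.
          7 is a leaf — visit 7.
        Visit 37.
      At 9: go right to 8.
        8 is a leaf — visit 8.
      Visit 9.
    At 13: go right to 16.
      At 16: no left child.
      At 16: go right to 20.
        At 20: no left child.
        At 20: go right to 18.
          18 is a leaf — visit 18.
        Visit 20.
      Visit 16.
    Visit 13.
  Visit 3.
Visit 2.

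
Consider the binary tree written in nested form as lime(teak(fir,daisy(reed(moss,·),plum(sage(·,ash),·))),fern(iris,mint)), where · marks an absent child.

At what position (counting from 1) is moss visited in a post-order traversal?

2

Post-order visits the left subtree, then the right subtree, then the node.
At lime: go left to teak.
  At teak: go left to fir.
    fir is a leaf — visit fir.
  At teak: go right to daisy.
    At daisy: go left to reed.
      At reed: go left to moss.
        moss is a leaf — visit moss.
      At reed: no right child.
      Visit reed.
    At daisy: go right to plum.
      At plum: go left to sage.
        At sage: no left child.
        At sage: go right to ash.
          ash is a leaf — visit ash.
        Visit sage.
      At plum: no right child.
      Visit plum.
    Visit daisy.
  Visit teak.
At lime: go right to fern.
  At fern: go left to iris.
    iris is a leaf — visit iris.
  At fern: go right to mint.
    mint is a leaf — visit mint.
  Visit fern.
Visit lime.
Full post-order sequence: fir, moss, reed, ash, sage, plum, daisy, teak, iris, mint, fern, lime.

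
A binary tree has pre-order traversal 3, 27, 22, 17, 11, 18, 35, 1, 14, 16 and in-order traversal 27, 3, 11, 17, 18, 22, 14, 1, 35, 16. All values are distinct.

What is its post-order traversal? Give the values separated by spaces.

The first element of pre-order is the root; it splits in-order into left and right subtrees.
Root 3: left subtree has 1 node {27}, right has 8 {11, 17, 18, 22, 14, 1, 35, 16}.
  Root 22: left subtree has 3 nodes {11, 17, 18}, right has 4 {14, 1, 35, 16}.
    Root 17: left subtree has 1 node {11}, right has 1 {18}.
    Root 35: left subtree has 2 nodes {14, 1}, right has 1 {16}.
      Root 1: left subtree has 1 node {14}, right has 0 { }.

27 11 18 17 14 1 16 35 22 3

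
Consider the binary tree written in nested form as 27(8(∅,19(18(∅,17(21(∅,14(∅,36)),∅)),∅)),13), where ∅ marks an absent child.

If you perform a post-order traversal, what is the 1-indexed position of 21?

Post-order visits the left subtree, then the right subtree, then the node.
At 27: go left to 8.
  At 8: no left child.
  At 8: go right to 19.
    At 19: go left to 18.
      At 18: no left child.
      At 18: go right to 17.
        At 17: go left to 21.
          At 21: no left child.
          At 21: go right to 14.
            At 14: no left child.
            At 14: go right to 36.
              36 is a leaf — visit 36.
            Visit 14.
          Visit 21.
        At 17: no right child.
        Visit 17.
      Visit 18.
    At 19: no right child.
    Visit 19.
  Visit 8.
At 27: go right to 13.
  13 is a leaf — visit 13.
Visit 27.
Full post-order sequence: 36, 14, 21, 17, 18, 19, 8, 13, 27.

3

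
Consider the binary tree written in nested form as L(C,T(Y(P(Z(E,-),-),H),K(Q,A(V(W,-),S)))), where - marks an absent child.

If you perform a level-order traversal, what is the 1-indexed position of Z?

10

Level-order visits nodes level by level from the root, left to right within each level.
Level 0: L
Level 1: C, T
Level 2: Y, K
Level 3: P, H, Q, A
Level 4: Z, V, S
Level 5: E, W
Full level-order sequence: L, C, T, Y, K, P, H, Q, A, Z, V, S, E, W.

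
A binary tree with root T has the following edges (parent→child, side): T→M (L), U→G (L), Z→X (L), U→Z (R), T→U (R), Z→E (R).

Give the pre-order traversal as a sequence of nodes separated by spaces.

Pre-order visits the node, then its left subtree, then its right subtree.
Visit T.
At T: go left to M.
  M is a leaf — visit M.
At T: go right to U.
  Visit U.
  At U: go left to G.
    G is a leaf — visit G.
  At U: go right to Z.
    Visit Z.
    At Z: go left to X.
      X is a leaf — visit X.
    At Z: go right to E.
      E is a leaf — visit E.

T M U G Z X E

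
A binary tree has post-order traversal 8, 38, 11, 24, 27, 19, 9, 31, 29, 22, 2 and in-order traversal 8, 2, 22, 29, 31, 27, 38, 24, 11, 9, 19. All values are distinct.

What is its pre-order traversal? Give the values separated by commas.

The last element of post-order is the root; it splits in-order into left and right subtrees.
Root 2: left subtree has 1 node {8}, right has 9 {22, 29, 31, 27, 38, 24, 11, 9, 19}.
  Root 22: left subtree has 0 nodes { }, right has 8 {29, 31, 27, 38, 24, 11, 9, 19}.
    Root 29: left subtree has 0 nodes { }, right has 7 {31, 27, 38, 24, 11, 9, 19}.
      Root 31: left subtree has 0 nodes { }, right has 6 {27, 38, 24, 11, 9, 19}.
        Root 9: left subtree has 4 nodes {27, 38, 24, 11}, right has 1 {19}.
          Root 27: left subtree has 0 nodes { }, right has 3 {38, 24, 11}.
            Root 24: left subtree has 1 node {38}, right has 1 {11}.

2, 8, 22, 29, 31, 9, 27, 24, 38, 11, 19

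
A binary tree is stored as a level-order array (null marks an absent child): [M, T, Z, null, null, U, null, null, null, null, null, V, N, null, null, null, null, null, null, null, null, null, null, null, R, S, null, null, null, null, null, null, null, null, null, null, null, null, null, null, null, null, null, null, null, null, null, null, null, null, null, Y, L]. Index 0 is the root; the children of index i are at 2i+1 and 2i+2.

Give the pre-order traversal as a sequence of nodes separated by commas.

M, T, Z, U, V, R, N, S, Y, L

Pre-order visits the node, then its left subtree, then its right subtree.
Visit M.
At M: go left to T.
  T is a leaf — visit T.
At M: go right to Z.
  Visit Z.
  At Z: go left to U.
    Visit U.
    At U: go left to V.
      Visit V.
      At V: no left child.
      At V: go right to R.
        R is a leaf — visit R.
    At U: go right to N.
      Visit N.
      At N: go left to S.
        Visit S.
        At S: go left to Y.
          Y is a leaf — visit Y.
        At S: go right to L.
          L is a leaf — visit L.
      At N: no right child.
  At Z: no right child.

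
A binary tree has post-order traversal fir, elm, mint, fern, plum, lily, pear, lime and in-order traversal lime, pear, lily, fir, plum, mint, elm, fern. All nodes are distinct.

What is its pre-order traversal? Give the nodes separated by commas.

lime, pear, lily, plum, fir, fern, mint, elm

The last element of post-order is the root; it splits in-order into left and right subtrees.
Root lime: left subtree has 0 nodes { }, right has 7 {pear, lily, fir, plum, mint, elm, fern}.
  Root pear: left subtree has 0 nodes { }, right has 6 {lily, fir, plum, mint, elm, fern}.
    Root lily: left subtree has 0 nodes { }, right has 5 {fir, plum, mint, elm, fern}.
      Root plum: left subtree has 1 node {fir}, right has 3 {mint, elm, fern}.
        Root fern: left subtree has 2 nodes {mint, elm}, right has 0 { }.
          Root mint: left subtree has 0 nodes { }, right has 1 {elm}.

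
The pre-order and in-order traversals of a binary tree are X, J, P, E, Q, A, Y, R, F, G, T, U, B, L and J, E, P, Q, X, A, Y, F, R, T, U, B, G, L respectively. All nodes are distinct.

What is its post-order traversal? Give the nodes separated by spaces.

The first element of pre-order is the root; it splits in-order into left and right subtrees.
Root X: left subtree has 4 nodes {J, E, P, Q}, right has 9 {A, Y, F, R, T, U, B, G, L}.
  Root J: left subtree has 0 nodes { }, right has 3 {E, P, Q}.
    Root P: left subtree has 1 node {E}, right has 1 {Q}.
  Root A: left subtree has 0 nodes { }, right has 8 {Y, F, R, T, U, B, G, L}.
    Root Y: left subtree has 0 nodes { }, right has 7 {F, R, T, U, B, G, L}.
      Root R: left subtree has 1 node {F}, right has 5 {T, U, B, G, L}.
        Root G: left subtree has 3 nodes {T, U, B}, right has 1 {L}.
          Root T: left subtree has 0 nodes { }, right has 2 {U, B}.
            Root U: left subtree has 0 nodes { }, right has 1 {B}.

E Q P J F B U T L G R Y A X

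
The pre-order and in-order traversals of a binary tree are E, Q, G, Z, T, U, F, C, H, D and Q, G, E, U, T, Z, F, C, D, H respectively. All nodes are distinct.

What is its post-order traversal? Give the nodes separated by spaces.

G Q U T D H C F Z E

The first element of pre-order is the root; it splits in-order into left and right subtrees.
Root E: left subtree has 2 nodes {Q, G}, right has 7 {U, T, Z, F, C, D, H}.
  Root Q: left subtree has 0 nodes { }, right has 1 {G}.
  Root Z: left subtree has 2 nodes {U, T}, right has 4 {F, C, D, H}.
    Root T: left subtree has 1 node {U}, right has 0 { }.
    Root F: left subtree has 0 nodes { }, right has 3 {C, D, H}.
      Root C: left subtree has 0 nodes { }, right has 2 {D, H}.
        Root H: left subtree has 1 node {D}, right has 0 { }.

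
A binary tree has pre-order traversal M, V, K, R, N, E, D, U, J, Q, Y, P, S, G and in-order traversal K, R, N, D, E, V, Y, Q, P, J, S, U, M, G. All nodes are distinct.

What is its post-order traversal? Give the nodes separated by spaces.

The first element of pre-order is the root; it splits in-order into left and right subtrees.
Root M: left subtree has 12 nodes {K, R, N, D, E, V, Y, Q, P, J, S, U}, right has 1 {G}.
  Root V: left subtree has 5 nodes {K, R, N, D, E}, right has 6 {Y, Q, P, J, S, U}.
    Root K: left subtree has 0 nodes { }, right has 4 {R, N, D, E}.
      Root R: left subtree has 0 nodes { }, right has 3 {N, D, E}.
        Root N: left subtree has 0 nodes { }, right has 2 {D, E}.
          Root E: left subtree has 1 node {D}, right has 0 { }.
    Root U: left subtree has 5 nodes {Y, Q, P, J, S}, right has 0 { }.
      Root J: left subtree has 3 nodes {Y, Q, P}, right has 1 {S}.
        Root Q: left subtree has 1 node {Y}, right has 1 {P}.

D E N R K Y P Q S J U V G M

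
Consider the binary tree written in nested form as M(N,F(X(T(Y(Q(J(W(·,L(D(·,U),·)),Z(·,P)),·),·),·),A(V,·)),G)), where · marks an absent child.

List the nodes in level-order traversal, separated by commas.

M, N, F, X, G, T, A, Y, V, Q, J, W, Z, L, P, D, U

Level-order visits nodes level by level from the root, left to right within each level.
Level 0: M
Level 1: N, F
Level 2: X, G
Level 3: T, A
Level 4: Y, V
Level 5: Q
Level 6: J
Level 7: W, Z
Level 8: L, P
Level 9: D
Level 10: U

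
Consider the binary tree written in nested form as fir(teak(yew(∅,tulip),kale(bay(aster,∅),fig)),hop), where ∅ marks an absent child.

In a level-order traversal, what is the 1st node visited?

fir

Level-order visits nodes level by level from the root, left to right within each level.
Level 0: fir
Level 1: teak, hop
Level 2: yew, kale
Level 3: tulip, bay, fig
Level 4: aster
Full level-order sequence: fir, teak, hop, yew, kale, tulip, bay, fig, aster.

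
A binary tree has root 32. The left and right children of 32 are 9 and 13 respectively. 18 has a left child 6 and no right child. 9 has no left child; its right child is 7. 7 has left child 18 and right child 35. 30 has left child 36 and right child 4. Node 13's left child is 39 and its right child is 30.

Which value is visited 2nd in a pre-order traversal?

9

Pre-order visits the node, then its left subtree, then its right subtree.
Visit 32.
At 32: go left to 9.
  Visit 9.
  At 9: no left child.
  At 9: go right to 7.
    Visit 7.
    At 7: go left to 18.
      Visit 18.
      At 18: go left to 6.
        6 is a leaf — visit 6.
      At 18: no right child.
    At 7: go right to 35.
      35 is a leaf — visit 35.
At 32: go right to 13.
  Visit 13.
  At 13: go left to 39.
    39 is a leaf — visit 39.
  At 13: go right to 30.
    Visit 30.
    At 30: go left to 36.
      36 is a leaf — visit 36.
    At 30: go right to 4.
      4 is a leaf — visit 4.
Full pre-order sequence: 32, 9, 7, 18, 6, 35, 13, 39, 30, 36, 4.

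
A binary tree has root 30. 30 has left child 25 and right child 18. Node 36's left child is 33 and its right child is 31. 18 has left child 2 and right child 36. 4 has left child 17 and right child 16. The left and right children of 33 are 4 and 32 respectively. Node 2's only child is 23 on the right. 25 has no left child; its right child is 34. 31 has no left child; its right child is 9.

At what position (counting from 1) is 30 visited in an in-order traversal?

3

In-order visits the left subtree, then the node, then the right subtree.
At 30: go left to 25.
  At 25: no left child.
  Visit 25.
  At 25: go right to 34.
    34 is a leaf — visit 34.
Visit 30.
At 30: go right to 18.
  At 18: go left to 2.
    At 2: no left child.
    Visit 2.
    At 2: go right to 23.
      23 is a leaf — visit 23.
  Visit 18.
  At 18: go right to 36.
    At 36: go left to 33.
      At 33: go left to 4.
        At 4: go left to 17.
          17 is a leaf — visit 17.
        Visit 4.
        At 4: go right to 16.
          16 is a leaf — visit 16.
      Visit 33.
      At 33: go right to 32.
        32 is a leaf — visit 32.
    Visit 36.
    At 36: go right to 31.
      At 31: no left child.
      Visit 31.
      At 31: go right to 9.
        9 is a leaf — visit 9.
Full in-order sequence: 25, 34, 30, 2, 23, 18, 17, 4, 16, 33, 32, 36, 31, 9.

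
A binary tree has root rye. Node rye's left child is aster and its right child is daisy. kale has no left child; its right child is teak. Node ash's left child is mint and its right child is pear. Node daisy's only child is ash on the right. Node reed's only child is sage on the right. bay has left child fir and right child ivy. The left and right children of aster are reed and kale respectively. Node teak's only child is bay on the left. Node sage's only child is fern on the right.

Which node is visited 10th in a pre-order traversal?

ivy

Pre-order visits the node, then its left subtree, then its right subtree.
Visit rye.
At rye: go left to aster.
  Visit aster.
  At aster: go left to reed.
    Visit reed.
    At reed: no left child.
    At reed: go right to sage.
      Visit sage.
      At sage: no left child.
      At sage: go right to fern.
        fern is a leaf — visit fern.
  At aster: go right to kale.
    Visit kale.
    At kale: no left child.
    At kale: go right to teak.
      Visit teak.
      At teak: go left to bay.
        Visit bay.
        At bay: go left to fir.
          fir is a leaf — visit fir.
        At bay: go right to ivy.
          ivy is a leaf — visit ivy.
      At teak: no right child.
At rye: go right to daisy.
  Visit daisy.
  At daisy: no left child.
  At daisy: go right to ash.
    Visit ash.
    At ash: go left to mint.
      mint is a leaf — visit mint.
    At ash: go right to pear.
      pear is a leaf — visit pear.
Full pre-order sequence: rye, aster, reed, sage, fern, kale, teak, bay, fir, ivy, daisy, ash, mint, pear.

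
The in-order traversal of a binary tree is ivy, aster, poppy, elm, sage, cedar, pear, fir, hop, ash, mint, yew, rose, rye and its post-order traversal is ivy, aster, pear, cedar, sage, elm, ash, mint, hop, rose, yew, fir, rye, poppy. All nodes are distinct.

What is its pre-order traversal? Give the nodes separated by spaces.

The last element of post-order is the root; it splits in-order into left and right subtrees.
Root poppy: left subtree has 2 nodes {ivy, aster}, right has 11 {elm, sage, cedar, pear, fir, hop, ash, mint, yew, rose, rye}.
  Root aster: left subtree has 1 node {ivy}, right has 0 { }.
  Root rye: left subtree has 10 nodes {elm, sage, cedar, pear, fir, hop, ash, mint, yew, rose}, right has 0 { }.
    Root fir: left subtree has 4 nodes {elm, sage, cedar, pear}, right has 5 {hop, ash, mint, yew, rose}.
      Root elm: left subtree has 0 nodes { }, right has 3 {sage, cedar, pear}.
        Root sage: left subtree has 0 nodes { }, right has 2 {cedar, pear}.
          Root cedar: left subtree has 0 nodes { }, right has 1 {pear}.
      Root yew: left subtree has 3 nodes {hop, ash, mint}, right has 1 {rose}.
        Root hop: left subtree has 0 nodes { }, right has 2 {ash, mint}.
          Root mint: left subtree has 1 node {ash}, right has 0 { }.

poppy aster ivy rye fir elm sage cedar pear yew hop mint ash rose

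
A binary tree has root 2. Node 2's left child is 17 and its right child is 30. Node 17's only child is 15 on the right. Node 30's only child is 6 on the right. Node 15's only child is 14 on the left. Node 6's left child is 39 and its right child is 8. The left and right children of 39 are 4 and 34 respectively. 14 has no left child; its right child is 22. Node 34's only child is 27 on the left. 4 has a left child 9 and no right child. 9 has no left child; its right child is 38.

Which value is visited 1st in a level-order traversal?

Level-order visits nodes level by level from the root, left to right within each level.
Level 0: 2
Level 1: 17, 30
Level 2: 15, 6
Level 3: 14, 39, 8
Level 4: 22, 4, 34
Level 5: 9, 27
Level 6: 38
Full level-order sequence: 2, 17, 30, 15, 6, 14, 39, 8, 22, 4, 34, 9, 27, 38.

2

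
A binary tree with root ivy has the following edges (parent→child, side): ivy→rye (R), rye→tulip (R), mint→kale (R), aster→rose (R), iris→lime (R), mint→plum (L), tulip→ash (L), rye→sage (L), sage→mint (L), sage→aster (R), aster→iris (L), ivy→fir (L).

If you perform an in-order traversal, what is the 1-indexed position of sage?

In-order visits the left subtree, then the node, then the right subtree.
At ivy: go left to fir.
  fir is a leaf — visit fir.
Visit ivy.
At ivy: go right to rye.
  At rye: go left to sage.
    At sage: go left to mint.
      At mint: go left to plum.
        plum is a leaf — visit plum.
      Visit mint.
      At mint: go right to kale.
        kale is a leaf — visit kale.
    Visit sage.
    At sage: go right to aster.
      At aster: go left to iris.
        At iris: no left child.
        Visit iris.
        At iris: go right to lime.
          lime is a leaf — visit lime.
      Visit aster.
      At aster: go right to rose.
        rose is a leaf — visit rose.
  Visit rye.
  At rye: go right to tulip.
    At tulip: go left to ash.
      ash is a leaf — visit ash.
    Visit tulip.
    At tulip: no right child.
Full in-order sequence: fir, ivy, plum, mint, kale, sage, iris, lime, aster, rose, rye, ash, tulip.

6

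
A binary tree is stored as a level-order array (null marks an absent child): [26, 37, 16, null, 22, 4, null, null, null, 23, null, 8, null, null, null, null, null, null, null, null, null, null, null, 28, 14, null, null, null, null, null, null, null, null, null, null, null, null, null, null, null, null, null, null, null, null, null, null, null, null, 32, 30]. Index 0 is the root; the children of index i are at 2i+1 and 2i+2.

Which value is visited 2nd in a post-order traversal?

22

Post-order visits the left subtree, then the right subtree, then the node.
At 26: go left to 37.
  At 37: no left child.
  At 37: go right to 22.
    At 22: go left to 23.
      23 is a leaf — visit 23.
    At 22: no right child.
    Visit 22.
  Visit 37.
At 26: go right to 16.
  At 16: go left to 4.
    At 4: go left to 8.
      At 8: go left to 28.
        28 is a leaf — visit 28.
      At 8: go right to 14.
        At 14: go left to 32.
          32 is a leaf — visit 32.
        At 14: go right to 30.
          30 is a leaf — visit 30.
        Visit 14.
      Visit 8.
    At 4: no right child.
    Visit 4.
  At 16: no right child.
  Visit 16.
Visit 26.
Full post-order sequence: 23, 22, 37, 28, 32, 30, 14, 8, 4, 16, 26.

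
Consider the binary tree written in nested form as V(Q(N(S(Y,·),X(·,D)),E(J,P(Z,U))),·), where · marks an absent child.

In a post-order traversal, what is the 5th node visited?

Post-order visits the left subtree, then the right subtree, then the node.
At V: go left to Q.
  At Q: go left to N.
    At N: go left to S.
      At S: go left to Y.
        Y is a leaf — visit Y.
      At S: no right child.
      Visit S.
    At N: go right to X.
      At X: no left child.
      At X: go right to D.
        D is a leaf — visit D.
      Visit X.
    Visit N.
  At Q: go right to E.
    At E: go left to J.
      J is a leaf — visit J.
    At E: go right to P.
      At P: go left to Z.
        Z is a leaf — visit Z.
      At P: go right to U.
        U is a leaf — visit U.
      Visit P.
    Visit E.
  Visit Q.
At V: no right child.
Visit V.
Full post-order sequence: Y, S, D, X, N, J, Z, U, P, E, Q, V.

N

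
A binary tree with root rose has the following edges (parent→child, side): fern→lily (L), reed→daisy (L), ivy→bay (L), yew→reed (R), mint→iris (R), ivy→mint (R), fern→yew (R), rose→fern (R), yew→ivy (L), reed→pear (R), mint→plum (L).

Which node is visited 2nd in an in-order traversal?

In-order visits the left subtree, then the node, then the right subtree.
At rose: no left child.
Visit rose.
At rose: go right to fern.
  At fern: go left to lily.
    lily is a leaf — visit lily.
  Visit fern.
  At fern: go right to yew.
    At yew: go left to ivy.
      At ivy: go left to bay.
        bay is a leaf — visit bay.
      Visit ivy.
      At ivy: go right to mint.
        At mint: go left to plum.
          plum is a leaf — visit plum.
        Visit mint.
        At mint: go right to iris.
          iris is a leaf — visit iris.
    Visit yew.
    At yew: go right to reed.
      At reed: go left to daisy.
        daisy is a leaf — visit daisy.
      Visit reed.
      At reed: go right to pear.
        pear is a leaf — visit pear.
Full in-order sequence: rose, lily, fern, bay, ivy, plum, mint, iris, yew, daisy, reed, pear.

lily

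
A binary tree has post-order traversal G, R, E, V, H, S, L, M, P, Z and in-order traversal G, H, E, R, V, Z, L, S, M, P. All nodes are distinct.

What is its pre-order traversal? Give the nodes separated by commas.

Z, H, G, V, E, R, P, M, L, S

The last element of post-order is the root; it splits in-order into left and right subtrees.
Root Z: left subtree has 5 nodes {G, H, E, R, V}, right has 4 {L, S, M, P}.
  Root H: left subtree has 1 node {G}, right has 3 {E, R, V}.
    Root V: left subtree has 2 nodes {E, R}, right has 0 { }.
      Root E: left subtree has 0 nodes { }, right has 1 {R}.
  Root P: left subtree has 3 nodes {L, S, M}, right has 0 { }.
    Root M: left subtree has 2 nodes {L, S}, right has 0 { }.
      Root L: left subtree has 0 nodes { }, right has 1 {S}.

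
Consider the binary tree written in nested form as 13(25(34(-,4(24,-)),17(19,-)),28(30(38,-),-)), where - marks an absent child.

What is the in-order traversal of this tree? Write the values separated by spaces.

In-order visits the left subtree, then the node, then the right subtree.
At 13: go left to 25.
  At 25: go left to 34.
    At 34: no left child.
    Visit 34.
    At 34: go right to 4.
      At 4: go left to 24.
        24 is a leaf — visit 24.
      Visit 4.
      At 4: no right child.
  Visit 25.
  At 25: go right to 17.
    At 17: go left to 19.
      19 is a leaf — visit 19.
    Visit 17.
    At 17: no right child.
Visit 13.
At 13: go right to 28.
  At 28: go left to 30.
    At 30: go left to 38.
      38 is a leaf — visit 38.
    Visit 30.
    At 30: no right child.
  Visit 28.
  At 28: no right child.

34 24 4 25 19 17 13 38 30 28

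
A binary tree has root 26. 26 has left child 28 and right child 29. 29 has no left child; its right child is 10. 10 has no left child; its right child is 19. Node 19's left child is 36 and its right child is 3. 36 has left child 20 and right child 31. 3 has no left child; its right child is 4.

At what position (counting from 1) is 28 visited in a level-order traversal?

Level-order visits nodes level by level from the root, left to right within each level.
Level 0: 26
Level 1: 28, 29
Level 2: 10
Level 3: 19
Level 4: 36, 3
Level 5: 20, 31, 4
Full level-order sequence: 26, 28, 29, 10, 19, 36, 3, 20, 31, 4.

2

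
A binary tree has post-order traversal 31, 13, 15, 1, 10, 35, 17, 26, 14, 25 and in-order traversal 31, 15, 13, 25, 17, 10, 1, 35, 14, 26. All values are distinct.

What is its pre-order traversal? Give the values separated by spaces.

25 15 31 13 14 17 35 10 1 26

The last element of post-order is the root; it splits in-order into left and right subtrees.
Root 25: left subtree has 3 nodes {31, 15, 13}, right has 6 {17, 10, 1, 35, 14, 26}.
  Root 15: left subtree has 1 node {31}, right has 1 {13}.
  Root 14: left subtree has 4 nodes {17, 10, 1, 35}, right has 1 {26}.
    Root 17: left subtree has 0 nodes { }, right has 3 {10, 1, 35}.
      Root 35: left subtree has 2 nodes {10, 1}, right has 0 { }.
        Root 10: left subtree has 0 nodes { }, right has 1 {1}.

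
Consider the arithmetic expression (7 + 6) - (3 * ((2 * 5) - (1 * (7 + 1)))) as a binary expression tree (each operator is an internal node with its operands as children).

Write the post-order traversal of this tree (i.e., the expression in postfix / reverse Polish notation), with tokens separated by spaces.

7 6 + 3 2 5 * 1 7 1 + * - * -

Post-order on an expression tree gives postfix notation: for each operator, emit left operand, right operand, then the operator.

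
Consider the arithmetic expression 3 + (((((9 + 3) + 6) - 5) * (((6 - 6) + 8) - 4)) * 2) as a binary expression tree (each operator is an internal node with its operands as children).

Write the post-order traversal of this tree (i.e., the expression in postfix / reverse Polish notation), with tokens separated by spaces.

3 9 3 + 6 + 5 - 6 6 - 8 + 4 - * 2 * +

Post-order on an expression tree gives postfix notation: for each operator, emit left operand, right operand, then the operator.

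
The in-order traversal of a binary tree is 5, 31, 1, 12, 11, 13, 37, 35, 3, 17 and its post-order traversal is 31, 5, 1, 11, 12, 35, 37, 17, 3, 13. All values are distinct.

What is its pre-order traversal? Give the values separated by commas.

13, 12, 1, 5, 31, 11, 3, 37, 35, 17

The last element of post-order is the root; it splits in-order into left and right subtrees.
Root 13: left subtree has 5 nodes {5, 31, 1, 12, 11}, right has 4 {37, 35, 3, 17}.
  Root 12: left subtree has 3 nodes {5, 31, 1}, right has 1 {11}.
    Root 1: left subtree has 2 nodes {5, 31}, right has 0 { }.
      Root 5: left subtree has 0 nodes { }, right has 1 {31}.
  Root 3: left subtree has 2 nodes {37, 35}, right has 1 {17}.
    Root 37: left subtree has 0 nodes { }, right has 1 {35}.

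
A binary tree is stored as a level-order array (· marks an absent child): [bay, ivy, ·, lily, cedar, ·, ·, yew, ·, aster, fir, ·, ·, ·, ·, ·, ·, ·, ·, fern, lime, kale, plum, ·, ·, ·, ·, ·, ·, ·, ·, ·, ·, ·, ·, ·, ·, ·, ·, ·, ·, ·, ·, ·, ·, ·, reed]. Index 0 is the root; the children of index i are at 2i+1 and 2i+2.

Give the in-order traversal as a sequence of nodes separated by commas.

yew, lily, ivy, fern, aster, lime, cedar, kale, fir, plum, reed, bay

In-order visits the left subtree, then the node, then the right subtree.
At bay: go left to ivy.
  At ivy: go left to lily.
    At lily: go left to yew.
      yew is a leaf — visit yew.
    Visit lily.
    At lily: no right child.
  Visit ivy.
  At ivy: go right to cedar.
    At cedar: go left to aster.
      At aster: go left to fern.
        fern is a leaf — visit fern.
      Visit aster.
      At aster: go right to lime.
        lime is a leaf — visit lime.
    Visit cedar.
    At cedar: go right to fir.
      At fir: go left to kale.
        kale is a leaf — visit kale.
      Visit fir.
      At fir: go right to plum.
        At plum: no left child.
        Visit plum.
        At plum: go right to reed.
          reed is a leaf — visit reed.
Visit bay.
At bay: no right child.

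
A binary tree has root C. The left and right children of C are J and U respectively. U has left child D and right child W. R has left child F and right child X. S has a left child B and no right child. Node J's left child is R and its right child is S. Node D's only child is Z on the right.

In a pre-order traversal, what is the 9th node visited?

D

Pre-order visits the node, then its left subtree, then its right subtree.
Visit C.
At C: go left to J.
  Visit J.
  At J: go left to R.
    Visit R.
    At R: go left to F.
      F is a leaf — visit F.
    At R: go right to X.
      X is a leaf — visit X.
  At J: go right to S.
    Visit S.
    At S: go left to B.
      B is a leaf — visit B.
    At S: no right child.
At C: go right to U.
  Visit U.
  At U: go left to D.
    Visit D.
    At D: no left child.
    At D: go right to Z.
      Z is a leaf — visit Z.
  At U: go right to W.
    W is a leaf — visit W.
Full pre-order sequence: C, J, R, F, X, S, B, U, D, Z, W.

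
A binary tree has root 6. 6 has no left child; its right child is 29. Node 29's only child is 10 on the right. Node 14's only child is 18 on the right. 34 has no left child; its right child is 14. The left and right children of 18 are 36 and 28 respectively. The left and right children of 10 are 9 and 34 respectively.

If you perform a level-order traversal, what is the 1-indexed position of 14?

Level-order visits nodes level by level from the root, left to right within each level.
Level 0: 6
Level 1: 29
Level 2: 10
Level 3: 9, 34
Level 4: 14
Level 5: 18
Level 6: 36, 28
Full level-order sequence: 6, 29, 10, 9, 34, 14, 18, 36, 28.

6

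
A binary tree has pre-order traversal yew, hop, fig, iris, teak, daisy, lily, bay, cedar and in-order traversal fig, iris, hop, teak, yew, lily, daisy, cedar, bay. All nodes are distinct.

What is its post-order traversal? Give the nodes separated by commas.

The first element of pre-order is the root; it splits in-order into left and right subtrees.
Root yew: left subtree has 4 nodes {fig, iris, hop, teak}, right has 4 {lily, daisy, cedar, bay}.
  Root hop: left subtree has 2 nodes {fig, iris}, right has 1 {teak}.
    Root fig: left subtree has 0 nodes { }, right has 1 {iris}.
  Root daisy: left subtree has 1 node {lily}, right has 2 {cedar, bay}.
    Root bay: left subtree has 1 node {cedar}, right has 0 { }.

iris, fig, teak, hop, lily, cedar, bay, daisy, yew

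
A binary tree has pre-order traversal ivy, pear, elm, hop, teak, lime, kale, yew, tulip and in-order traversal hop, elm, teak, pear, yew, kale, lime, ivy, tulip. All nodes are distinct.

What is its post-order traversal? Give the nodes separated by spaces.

hop teak elm yew kale lime pear tulip ivy

The first element of pre-order is the root; it splits in-order into left and right subtrees.
Root ivy: left subtree has 7 nodes {hop, elm, teak, pear, yew, kale, lime}, right has 1 {tulip}.
  Root pear: left subtree has 3 nodes {hop, elm, teak}, right has 3 {yew, kale, lime}.
    Root elm: left subtree has 1 node {hop}, right has 1 {teak}.
    Root lime: left subtree has 2 nodes {yew, kale}, right has 0 { }.
      Root kale: left subtree has 1 node {yew}, right has 0 { }.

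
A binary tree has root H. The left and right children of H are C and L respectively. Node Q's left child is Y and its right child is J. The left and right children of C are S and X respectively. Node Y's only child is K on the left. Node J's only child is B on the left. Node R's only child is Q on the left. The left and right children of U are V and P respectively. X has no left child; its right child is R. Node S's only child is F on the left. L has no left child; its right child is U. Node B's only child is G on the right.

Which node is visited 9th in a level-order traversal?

V

Level-order visits nodes level by level from the root, left to right within each level.
Level 0: H
Level 1: C, L
Level 2: S, X, U
Level 3: F, R, V, P
Level 4: Q
Level 5: Y, J
Level 6: K, B
Level 7: G
Full level-order sequence: H, C, L, S, X, U, F, R, V, P, Q, Y, J, K, B, G.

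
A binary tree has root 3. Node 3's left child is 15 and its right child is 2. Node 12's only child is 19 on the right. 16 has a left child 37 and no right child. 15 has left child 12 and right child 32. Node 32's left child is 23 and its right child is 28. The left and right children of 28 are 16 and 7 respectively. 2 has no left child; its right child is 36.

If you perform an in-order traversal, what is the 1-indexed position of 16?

In-order visits the left subtree, then the node, then the right subtree.
At 3: go left to 15.
  At 15: go left to 12.
    At 12: no left child.
    Visit 12.
    At 12: go right to 19.
      19 is a leaf — visit 19.
  Visit 15.
  At 15: go right to 32.
    At 32: go left to 23.
      23 is a leaf — visit 23.
    Visit 32.
    At 32: go right to 28.
      At 28: go left to 16.
        At 16: go left to 37.
          37 is a leaf — visit 37.
        Visit 16.
        At 16: no right child.
      Visit 28.
      At 28: go right to 7.
        7 is a leaf — visit 7.
Visit 3.
At 3: go right to 2.
  At 2: no left child.
  Visit 2.
  At 2: go right to 36.
    36 is a leaf — visit 36.
Full in-order sequence: 12, 19, 15, 23, 32, 37, 16, 28, 7, 3, 2, 36.

7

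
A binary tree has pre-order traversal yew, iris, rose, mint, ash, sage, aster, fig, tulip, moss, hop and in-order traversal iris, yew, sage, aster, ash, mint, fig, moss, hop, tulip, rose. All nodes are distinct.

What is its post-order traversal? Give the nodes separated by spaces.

The first element of pre-order is the root; it splits in-order into left and right subtrees.
Root yew: left subtree has 1 node {iris}, right has 9 {sage, aster, ash, mint, fig, moss, hop, tulip, rose}.
  Root rose: left subtree has 8 nodes {sage, aster, ash, mint, fig, moss, hop, tulip}, right has 0 { }.
    Root mint: left subtree has 3 nodes {sage, aster, ash}, right has 4 {fig, moss, hop, tulip}.
      Root ash: left subtree has 2 nodes {sage, aster}, right has 0 { }.
        Root sage: left subtree has 0 nodes { }, right has 1 {aster}.
      Root fig: left subtree has 0 nodes { }, right has 3 {moss, hop, tulip}.
        Root tulip: left subtree has 2 nodes {moss, hop}, right has 0 { }.
          Root moss: left subtree has 0 nodes { }, right has 1 {hop}.

iris aster sage ash hop moss tulip fig mint rose yew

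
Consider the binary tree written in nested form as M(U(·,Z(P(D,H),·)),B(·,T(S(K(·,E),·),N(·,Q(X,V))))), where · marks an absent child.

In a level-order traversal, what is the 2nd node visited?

Level-order visits nodes level by level from the root, left to right within each level.
Level 0: M
Level 1: U, B
Level 2: Z, T
Level 3: P, S, N
Level 4: D, H, K, Q
Level 5: E, X, V
Full level-order sequence: M, U, B, Z, T, P, S, N, D, H, K, Q, E, X, V.

U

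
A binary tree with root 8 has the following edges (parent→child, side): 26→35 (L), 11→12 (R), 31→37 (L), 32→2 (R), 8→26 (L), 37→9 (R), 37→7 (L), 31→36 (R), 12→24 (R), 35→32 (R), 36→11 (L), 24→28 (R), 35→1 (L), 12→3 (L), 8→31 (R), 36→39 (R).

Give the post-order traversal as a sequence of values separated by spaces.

1 2 32 35 26 7 9 37 3 28 24 12 11 39 36 31 8

Post-order visits the left subtree, then the right subtree, then the node.
At 8: go left to 26.
  At 26: go left to 35.
    At 35: go left to 1.
      1 is a leaf — visit 1.
    At 35: go right to 32.
      At 32: no left child.
      At 32: go right to 2.
        2 is a leaf — visit 2.
      Visit 32.
    Visit 35.
  At 26: no right child.
  Visit 26.
At 8: go right to 31.
  At 31: go left to 37.
    At 37: go left to 7.
      7 is a leaf — visit 7.
    At 37: go right to 9.
      9 is a leaf — visit 9.
    Visit 37.
  At 31: go right to 36.
    At 36: go left to 11.
      At 11: no left child.
      At 11: go right to 12.
        At 12: go left to 3.
          3 is a leaf — visit 3.
        At 12: go right to 24.
          At 24: no left child.
          At 24: go right to 28.
            28 is a leaf — visit 28.
          Visit 24.
        Visit 12.
      Visit 11.
    At 36: go right to 39.
      39 is a leaf — visit 39.
    Visit 36.
  Visit 31.
Visit 8.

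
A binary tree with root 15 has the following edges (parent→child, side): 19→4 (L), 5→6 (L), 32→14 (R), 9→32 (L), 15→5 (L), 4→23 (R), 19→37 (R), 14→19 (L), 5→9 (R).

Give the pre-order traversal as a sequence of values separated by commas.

Pre-order visits the node, then its left subtree, then its right subtree.
Visit 15.
At 15: go left to 5.
  Visit 5.
  At 5: go left to 6.
    6 is a leaf — visit 6.
  At 5: go right to 9.
    Visit 9.
    At 9: go left to 32.
      Visit 32.
      At 32: no left child.
      At 32: go right to 14.
        Visit 14.
        At 14: go left to 19.
          Visit 19.
          At 19: go left to 4.
            Visit 4.
            At 4: no left child.
            At 4: go right to 23.
              23 is a leaf — visit 23.
          At 19: go right to 37.
            37 is a leaf — visit 37.
        At 14: no right child.
    At 9: no right child.
At 15: no right child.

15, 5, 6, 9, 32, 14, 19, 4, 23, 37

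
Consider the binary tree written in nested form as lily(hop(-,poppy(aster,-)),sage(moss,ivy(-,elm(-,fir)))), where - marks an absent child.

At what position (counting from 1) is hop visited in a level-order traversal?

Level-order visits nodes level by level from the root, left to right within each level.
Level 0: lily
Level 1: hop, sage
Level 2: poppy, moss, ivy
Level 3: aster, elm
Level 4: fir
Full level-order sequence: lily, hop, sage, poppy, moss, ivy, aster, elm, fir.

2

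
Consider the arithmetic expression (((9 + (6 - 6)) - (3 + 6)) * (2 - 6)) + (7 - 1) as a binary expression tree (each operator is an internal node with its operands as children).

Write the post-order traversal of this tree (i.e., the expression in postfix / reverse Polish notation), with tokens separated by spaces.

9 6 6 - + 3 6 + - 2 6 - * 7 1 - +

Post-order on an expression tree gives postfix notation: for each operator, emit left operand, right operand, then the operator.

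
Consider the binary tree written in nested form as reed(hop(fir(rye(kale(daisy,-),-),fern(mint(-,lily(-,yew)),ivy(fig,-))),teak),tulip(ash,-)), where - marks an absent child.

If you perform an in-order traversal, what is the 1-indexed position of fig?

9

In-order visits the left subtree, then the node, then the right subtree.
At reed: go left to hop.
  At hop: go left to fir.
    At fir: go left to rye.
      At rye: go left to kale.
        At kale: go left to daisy.
          daisy is a leaf — visit daisy.
        Visit kale.
        At kale: no right child.
      Visit rye.
      At rye: no right child.
    Visit fir.
    At fir: go right to fern.
      At fern: go left to mint.
        At mint: no left child.
        Visit mint.
        At mint: go right to lily.
          At lily: no left child.
          Visit lily.
          At lily: go right to yew.
            yew is a leaf — visit yew.
      Visit fern.
      At fern: go right to ivy.
        At ivy: go left to fig.
          fig is a leaf — visit fig.
        Visit ivy.
        At ivy: no right child.
  Visit hop.
  At hop: go right to teak.
    teak is a leaf — visit teak.
Visit reed.
At reed: go right to tulip.
  At tulip: go left to ash.
    ash is a leaf — visit ash.
  Visit tulip.
  At tulip: no right child.
Full in-order sequence: daisy, kale, rye, fir, mint, lily, yew, fern, fig, ivy, hop, teak, reed, ash, tulip.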